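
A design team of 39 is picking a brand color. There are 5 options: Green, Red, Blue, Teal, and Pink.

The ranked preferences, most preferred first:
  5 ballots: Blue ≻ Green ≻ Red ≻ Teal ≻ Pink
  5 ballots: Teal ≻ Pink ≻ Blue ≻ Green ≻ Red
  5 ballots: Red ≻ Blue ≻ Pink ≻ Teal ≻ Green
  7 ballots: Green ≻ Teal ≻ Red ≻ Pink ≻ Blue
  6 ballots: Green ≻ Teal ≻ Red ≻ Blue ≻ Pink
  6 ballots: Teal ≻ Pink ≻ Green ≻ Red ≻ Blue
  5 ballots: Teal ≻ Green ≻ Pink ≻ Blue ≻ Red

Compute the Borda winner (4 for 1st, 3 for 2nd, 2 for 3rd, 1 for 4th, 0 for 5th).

Green: 5×3 + 5×1 + 5×0 + 7×4 + 6×4 + 6×2 + 5×3 = 99
Red: 5×2 + 5×0 + 5×4 + 7×2 + 6×2 + 6×1 + 5×0 = 62
Blue: 5×4 + 5×2 + 5×3 + 7×0 + 6×1 + 6×0 + 5×1 = 56
Teal: 5×1 + 5×4 + 5×1 + 7×3 + 6×3 + 6×4 + 5×4 = 113
Pink: 5×0 + 5×3 + 5×2 + 7×1 + 6×0 + 6×3 + 5×2 = 60

Teal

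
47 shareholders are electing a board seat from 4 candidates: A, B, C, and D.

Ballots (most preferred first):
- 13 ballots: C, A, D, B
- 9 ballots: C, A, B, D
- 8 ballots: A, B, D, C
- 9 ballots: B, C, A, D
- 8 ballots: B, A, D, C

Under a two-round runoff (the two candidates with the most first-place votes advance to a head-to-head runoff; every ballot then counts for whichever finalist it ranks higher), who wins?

Round 1 first-place votes: A 8, B 17, C 22, D 0. C and B advance.
Runoff: C is ranked above B on 22 ballots, B above C on 25.

B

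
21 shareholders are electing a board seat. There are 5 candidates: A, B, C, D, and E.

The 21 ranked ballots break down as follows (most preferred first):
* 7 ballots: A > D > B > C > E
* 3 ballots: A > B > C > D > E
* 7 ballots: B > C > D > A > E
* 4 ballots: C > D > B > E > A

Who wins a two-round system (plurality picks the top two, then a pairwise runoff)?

Round 1 first-place votes: A 10, B 7, C 4, D 0, E 0. A and B advance.
Runoff: A is ranked above B on 10 ballots, B above A on 11.

B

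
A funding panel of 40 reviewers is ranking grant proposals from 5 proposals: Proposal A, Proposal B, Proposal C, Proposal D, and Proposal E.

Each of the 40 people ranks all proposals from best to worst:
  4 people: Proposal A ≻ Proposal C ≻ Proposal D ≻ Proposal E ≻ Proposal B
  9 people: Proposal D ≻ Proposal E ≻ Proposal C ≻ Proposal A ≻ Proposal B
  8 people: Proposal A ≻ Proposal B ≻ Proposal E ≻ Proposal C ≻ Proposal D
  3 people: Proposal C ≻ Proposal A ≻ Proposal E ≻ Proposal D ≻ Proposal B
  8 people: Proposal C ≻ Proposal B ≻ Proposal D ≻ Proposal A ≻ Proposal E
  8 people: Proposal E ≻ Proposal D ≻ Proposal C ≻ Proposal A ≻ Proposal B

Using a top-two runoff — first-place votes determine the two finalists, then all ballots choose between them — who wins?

Round 1 first-place votes: Proposal A 12, Proposal B 0, Proposal C 11, Proposal D 9, Proposal E 8. Proposal A and Proposal C advance.
Runoff: Proposal A is ranked above Proposal C on 12 ballots, Proposal C above Proposal A on 28.

Proposal C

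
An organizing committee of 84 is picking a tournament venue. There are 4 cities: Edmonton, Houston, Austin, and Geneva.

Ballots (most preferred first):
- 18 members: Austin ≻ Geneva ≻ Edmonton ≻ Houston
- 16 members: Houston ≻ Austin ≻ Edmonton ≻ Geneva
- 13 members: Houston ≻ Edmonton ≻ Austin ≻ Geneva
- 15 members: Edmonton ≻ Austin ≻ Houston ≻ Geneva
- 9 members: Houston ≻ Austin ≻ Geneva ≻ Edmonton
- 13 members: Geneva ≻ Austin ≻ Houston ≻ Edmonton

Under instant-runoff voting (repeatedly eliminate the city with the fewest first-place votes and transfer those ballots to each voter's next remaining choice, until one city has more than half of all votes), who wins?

Round 1: Edmonton 15, Houston 38, Austin 18, Geneva 13. Geneva eliminated.
Round 2: Edmonton 15, Houston 38, Austin 31. Edmonton eliminated.
Round 3: Houston 38, Austin 46. Austin has a majority (≥43).

Austin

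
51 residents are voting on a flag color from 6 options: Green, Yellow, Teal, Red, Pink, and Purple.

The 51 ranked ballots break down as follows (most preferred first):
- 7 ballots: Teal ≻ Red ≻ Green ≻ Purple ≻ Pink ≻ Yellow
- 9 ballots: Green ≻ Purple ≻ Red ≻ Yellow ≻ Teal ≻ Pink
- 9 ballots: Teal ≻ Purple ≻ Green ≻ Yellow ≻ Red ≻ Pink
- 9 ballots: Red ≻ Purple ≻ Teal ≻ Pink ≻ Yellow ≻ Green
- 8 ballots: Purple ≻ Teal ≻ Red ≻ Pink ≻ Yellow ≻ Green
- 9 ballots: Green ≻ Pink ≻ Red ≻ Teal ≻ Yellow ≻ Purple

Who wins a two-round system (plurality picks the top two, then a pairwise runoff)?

Round 1 first-place votes: Green 18, Yellow 0, Teal 16, Red 9, Pink 0, Purple 8. Green and Teal advance.
Runoff: Green is ranked above Teal on 18 ballots, Teal above Green on 33.

Teal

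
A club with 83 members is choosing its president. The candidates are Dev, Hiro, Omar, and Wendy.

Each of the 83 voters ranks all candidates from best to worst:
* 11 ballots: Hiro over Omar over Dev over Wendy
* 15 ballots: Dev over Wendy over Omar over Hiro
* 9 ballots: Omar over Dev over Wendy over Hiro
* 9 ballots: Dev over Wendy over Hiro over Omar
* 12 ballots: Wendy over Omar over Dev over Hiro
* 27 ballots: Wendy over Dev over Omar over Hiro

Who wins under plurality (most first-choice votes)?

First-place votes: Dev 24, Hiro 11, Omar 9, Wendy 39.

Wendy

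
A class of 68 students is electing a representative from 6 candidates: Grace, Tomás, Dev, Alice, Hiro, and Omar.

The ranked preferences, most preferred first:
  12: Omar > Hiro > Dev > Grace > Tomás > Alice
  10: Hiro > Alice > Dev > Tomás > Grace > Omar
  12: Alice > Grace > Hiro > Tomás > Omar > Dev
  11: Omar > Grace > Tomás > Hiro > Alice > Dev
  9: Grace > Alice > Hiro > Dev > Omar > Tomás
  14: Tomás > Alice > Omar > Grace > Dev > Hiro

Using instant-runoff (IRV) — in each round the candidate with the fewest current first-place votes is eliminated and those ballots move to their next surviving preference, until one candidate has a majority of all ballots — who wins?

Round 1: Grace 9, Tomás 14, Dev 0, Alice 12, Hiro 10, Omar 23. Dev eliminated.
Round 2: Grace 9, Tomás 14, Alice 12, Hiro 10, Omar 23. Grace eliminated.
Round 3: Tomás 14, Alice 21, Hiro 10, Omar 23. Hiro eliminated.
Round 4: Tomás 14, Alice 31, Omar 23. Tomás eliminated.
Round 5: Alice 45, Omar 23. Alice has a majority (≥35).

Alice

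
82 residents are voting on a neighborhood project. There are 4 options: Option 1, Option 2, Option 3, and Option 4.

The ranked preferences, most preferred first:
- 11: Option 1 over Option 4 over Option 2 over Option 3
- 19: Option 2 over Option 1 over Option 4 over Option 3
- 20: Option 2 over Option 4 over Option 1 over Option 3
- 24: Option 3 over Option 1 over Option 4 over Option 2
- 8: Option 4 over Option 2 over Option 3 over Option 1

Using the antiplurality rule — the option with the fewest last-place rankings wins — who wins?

Last-place votes: Option 1 8, Option 2 24, Option 3 50, Option 4 0.

Option 4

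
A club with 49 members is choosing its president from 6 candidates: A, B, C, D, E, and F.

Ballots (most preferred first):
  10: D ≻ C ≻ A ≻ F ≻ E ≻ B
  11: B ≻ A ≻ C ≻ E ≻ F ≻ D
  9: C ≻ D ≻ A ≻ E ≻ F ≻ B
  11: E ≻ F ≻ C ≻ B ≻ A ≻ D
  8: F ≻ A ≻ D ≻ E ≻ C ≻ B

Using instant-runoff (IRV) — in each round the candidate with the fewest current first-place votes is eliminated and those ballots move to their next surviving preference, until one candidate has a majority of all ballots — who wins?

Round 1: A 0, B 11, C 9, D 10, E 11, F 8. A eliminated.
Round 2: B 11, C 9, D 10, E 11, F 8. F eliminated.
Round 3: B 11, C 9, D 18, E 11. C eliminated.
Round 4: B 11, D 27, E 11. D has a majority (≥25).

D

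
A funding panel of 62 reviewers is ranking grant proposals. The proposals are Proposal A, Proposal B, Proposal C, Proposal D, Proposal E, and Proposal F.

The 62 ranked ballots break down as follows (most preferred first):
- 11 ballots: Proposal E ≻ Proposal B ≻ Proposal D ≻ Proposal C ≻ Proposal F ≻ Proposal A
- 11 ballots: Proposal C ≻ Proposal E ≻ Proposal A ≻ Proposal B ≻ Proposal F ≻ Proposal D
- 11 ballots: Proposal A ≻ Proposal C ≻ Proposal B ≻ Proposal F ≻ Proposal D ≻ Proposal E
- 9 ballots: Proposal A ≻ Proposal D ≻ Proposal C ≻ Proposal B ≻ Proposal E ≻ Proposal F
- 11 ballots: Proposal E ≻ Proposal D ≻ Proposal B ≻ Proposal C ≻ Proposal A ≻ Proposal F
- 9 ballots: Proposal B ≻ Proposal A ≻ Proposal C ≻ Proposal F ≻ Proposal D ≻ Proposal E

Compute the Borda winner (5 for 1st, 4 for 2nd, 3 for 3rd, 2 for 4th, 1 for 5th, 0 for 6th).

Proposal C

Proposal A: 11×0 + 11×3 + 11×5 + 9×5 + 11×1 + 9×4 = 180
Proposal B: 11×4 + 11×2 + 11×3 + 9×2 + 11×3 + 9×5 = 195
Proposal C: 11×2 + 11×5 + 11×4 + 9×3 + 11×2 + 9×3 = 197
Proposal D: 11×3 + 11×0 + 11×1 + 9×4 + 11×4 + 9×1 = 133
Proposal E: 11×5 + 11×4 + 11×0 + 9×1 + 11×5 + 9×0 = 163
Proposal F: 11×1 + 11×1 + 11×2 + 9×0 + 11×0 + 9×2 = 62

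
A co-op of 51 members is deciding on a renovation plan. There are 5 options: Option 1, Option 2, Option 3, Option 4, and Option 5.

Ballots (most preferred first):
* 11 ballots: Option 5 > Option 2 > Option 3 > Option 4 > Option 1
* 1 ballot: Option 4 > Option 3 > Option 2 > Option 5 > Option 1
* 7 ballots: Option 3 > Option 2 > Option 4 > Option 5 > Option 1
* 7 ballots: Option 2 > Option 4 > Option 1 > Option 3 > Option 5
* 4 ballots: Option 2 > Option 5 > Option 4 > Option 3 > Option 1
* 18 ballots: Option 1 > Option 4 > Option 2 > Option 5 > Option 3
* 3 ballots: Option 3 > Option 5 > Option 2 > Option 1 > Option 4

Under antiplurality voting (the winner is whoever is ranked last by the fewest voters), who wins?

Last-place votes: Option 1 23, Option 2 0, Option 3 18, Option 4 3, Option 5 7.

Option 2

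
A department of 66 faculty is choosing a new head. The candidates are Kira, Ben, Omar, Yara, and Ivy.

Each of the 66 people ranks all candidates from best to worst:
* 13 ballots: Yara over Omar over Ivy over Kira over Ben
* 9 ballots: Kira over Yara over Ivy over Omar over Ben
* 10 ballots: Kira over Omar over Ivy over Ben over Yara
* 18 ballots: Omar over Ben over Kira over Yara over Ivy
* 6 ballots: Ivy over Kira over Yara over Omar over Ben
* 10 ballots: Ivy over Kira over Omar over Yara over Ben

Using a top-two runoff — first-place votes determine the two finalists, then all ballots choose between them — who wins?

Round 1 first-place votes: Kira 19, Ben 0, Omar 18, Yara 13, Ivy 16. Kira and Omar advance.
Runoff: Kira is ranked above Omar on 35 ballots, Omar above Kira on 31.

Kira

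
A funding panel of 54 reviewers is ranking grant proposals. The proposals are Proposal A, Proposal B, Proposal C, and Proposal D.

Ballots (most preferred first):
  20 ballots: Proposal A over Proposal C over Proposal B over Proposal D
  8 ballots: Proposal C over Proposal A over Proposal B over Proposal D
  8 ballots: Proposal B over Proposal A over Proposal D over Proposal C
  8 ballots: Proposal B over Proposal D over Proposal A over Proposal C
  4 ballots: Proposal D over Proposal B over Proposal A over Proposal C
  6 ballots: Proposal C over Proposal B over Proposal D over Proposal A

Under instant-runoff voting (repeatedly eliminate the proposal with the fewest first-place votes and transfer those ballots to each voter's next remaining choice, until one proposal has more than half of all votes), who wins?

Proposal A

Round 1: Proposal A 20, Proposal B 16, Proposal C 14, Proposal D 4. Proposal D eliminated.
Round 2: Proposal A 20, Proposal B 20, Proposal C 14. Proposal C eliminated.
Round 3: Proposal A 28, Proposal B 26. Proposal A has a majority (≥28).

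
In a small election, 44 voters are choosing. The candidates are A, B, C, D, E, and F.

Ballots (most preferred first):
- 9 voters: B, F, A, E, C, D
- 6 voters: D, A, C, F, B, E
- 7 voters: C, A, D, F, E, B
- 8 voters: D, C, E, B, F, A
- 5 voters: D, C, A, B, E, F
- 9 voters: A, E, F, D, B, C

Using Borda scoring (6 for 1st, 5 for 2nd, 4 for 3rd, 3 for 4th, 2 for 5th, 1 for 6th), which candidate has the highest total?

A: 9×4 + 6×5 + 7×5 + 8×1 + 5×4 + 9×6 = 183
B: 9×6 + 6×2 + 7×1 + 8×3 + 5×3 + 9×2 = 130
C: 9×2 + 6×4 + 7×6 + 8×5 + 5×5 + 9×1 = 158
D: 9×1 + 6×6 + 7×4 + 8×6 + 5×6 + 9×3 = 178
E: 9×3 + 6×1 + 7×2 + 8×4 + 5×2 + 9×5 = 134
F: 9×5 + 6×3 + 7×3 + 8×2 + 5×1 + 9×4 = 141

A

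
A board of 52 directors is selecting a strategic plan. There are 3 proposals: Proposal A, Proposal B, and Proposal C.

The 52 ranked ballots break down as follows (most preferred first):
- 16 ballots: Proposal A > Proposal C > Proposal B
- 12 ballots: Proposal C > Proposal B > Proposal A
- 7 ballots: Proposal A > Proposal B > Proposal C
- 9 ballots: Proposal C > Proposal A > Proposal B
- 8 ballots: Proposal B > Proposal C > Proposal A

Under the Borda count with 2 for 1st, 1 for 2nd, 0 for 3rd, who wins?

Proposal A: 16×2 + 12×0 + 7×2 + 9×1 + 8×0 = 55
Proposal B: 16×0 + 12×1 + 7×1 + 9×0 + 8×2 = 35
Proposal C: 16×1 + 12×2 + 7×0 + 9×2 + 8×1 = 66

Proposal C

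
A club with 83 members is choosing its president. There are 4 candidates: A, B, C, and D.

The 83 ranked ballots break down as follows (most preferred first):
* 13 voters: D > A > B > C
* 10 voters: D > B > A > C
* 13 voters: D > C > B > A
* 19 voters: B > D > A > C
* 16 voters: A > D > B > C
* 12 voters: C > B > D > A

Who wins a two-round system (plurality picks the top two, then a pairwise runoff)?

D

Round 1 first-place votes: A 16, B 19, C 12, D 36. D and B advance.
Runoff: D is ranked above B on 52 ballots, B above D on 31.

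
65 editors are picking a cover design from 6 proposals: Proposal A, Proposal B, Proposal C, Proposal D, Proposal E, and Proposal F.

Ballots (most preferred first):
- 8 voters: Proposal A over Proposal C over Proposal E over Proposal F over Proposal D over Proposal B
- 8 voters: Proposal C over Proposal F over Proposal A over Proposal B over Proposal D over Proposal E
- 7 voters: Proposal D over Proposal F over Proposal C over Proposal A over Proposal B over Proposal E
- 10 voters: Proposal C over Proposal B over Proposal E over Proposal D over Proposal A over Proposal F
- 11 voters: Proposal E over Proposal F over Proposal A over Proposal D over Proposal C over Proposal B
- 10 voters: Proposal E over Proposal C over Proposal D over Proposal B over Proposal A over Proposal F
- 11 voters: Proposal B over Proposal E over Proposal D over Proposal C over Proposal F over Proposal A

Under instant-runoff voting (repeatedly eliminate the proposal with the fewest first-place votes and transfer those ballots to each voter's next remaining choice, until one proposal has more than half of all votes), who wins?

Proposal C

Round 1: Proposal A 8, Proposal B 11, Proposal C 18, Proposal D 7, Proposal E 21, Proposal F 0. Proposal F eliminated.
Round 2: Proposal A 8, Proposal B 11, Proposal C 18, Proposal D 7, Proposal E 21. Proposal D eliminated.
Round 3: Proposal A 8, Proposal B 11, Proposal C 25, Proposal E 21. Proposal A eliminated.
Round 4: Proposal B 11, Proposal C 33, Proposal E 21. Proposal C has a majority (≥33).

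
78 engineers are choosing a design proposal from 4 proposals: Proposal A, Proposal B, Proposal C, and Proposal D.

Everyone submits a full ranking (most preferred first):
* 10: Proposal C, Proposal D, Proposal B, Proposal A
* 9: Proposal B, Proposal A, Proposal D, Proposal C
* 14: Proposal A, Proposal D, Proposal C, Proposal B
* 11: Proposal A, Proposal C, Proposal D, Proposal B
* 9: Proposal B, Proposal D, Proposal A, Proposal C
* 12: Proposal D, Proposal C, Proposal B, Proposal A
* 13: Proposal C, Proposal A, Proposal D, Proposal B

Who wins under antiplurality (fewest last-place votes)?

Last-place votes: Proposal A 22, Proposal B 38, Proposal C 18, Proposal D 0.

Proposal D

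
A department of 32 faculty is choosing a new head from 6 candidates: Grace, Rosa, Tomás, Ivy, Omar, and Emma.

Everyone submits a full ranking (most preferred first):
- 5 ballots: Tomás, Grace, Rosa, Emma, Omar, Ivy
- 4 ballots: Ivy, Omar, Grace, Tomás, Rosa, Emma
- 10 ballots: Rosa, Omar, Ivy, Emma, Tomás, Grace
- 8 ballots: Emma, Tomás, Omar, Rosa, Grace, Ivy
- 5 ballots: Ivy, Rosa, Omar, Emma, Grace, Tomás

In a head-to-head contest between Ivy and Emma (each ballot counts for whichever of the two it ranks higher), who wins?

Ivy

Ivy is ranked above Emma on 19 ballots; Emma above Ivy on 13.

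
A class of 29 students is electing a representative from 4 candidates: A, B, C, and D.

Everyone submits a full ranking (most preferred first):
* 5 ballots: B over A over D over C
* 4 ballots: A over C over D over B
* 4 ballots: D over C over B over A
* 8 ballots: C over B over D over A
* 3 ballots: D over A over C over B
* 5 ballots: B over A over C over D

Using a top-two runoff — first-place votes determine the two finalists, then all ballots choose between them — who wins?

Round 1 first-place votes: A 4, B 10, C 8, D 7. B and C advance.
Runoff: B is ranked above C on 10 ballots, C above B on 19.

C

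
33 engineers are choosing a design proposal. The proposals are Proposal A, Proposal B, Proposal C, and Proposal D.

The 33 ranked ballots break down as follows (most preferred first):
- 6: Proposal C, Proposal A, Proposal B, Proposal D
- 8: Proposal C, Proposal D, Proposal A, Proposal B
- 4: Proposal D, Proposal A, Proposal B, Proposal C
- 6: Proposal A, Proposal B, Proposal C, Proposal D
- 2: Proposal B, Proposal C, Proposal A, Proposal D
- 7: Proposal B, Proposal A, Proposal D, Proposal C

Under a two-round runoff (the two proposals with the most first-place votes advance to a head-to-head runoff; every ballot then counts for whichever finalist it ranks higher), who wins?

Proposal B

Round 1 first-place votes: Proposal A 6, Proposal B 9, Proposal C 14, Proposal D 4. Proposal C and Proposal B advance.
Runoff: Proposal C is ranked above Proposal B on 14 ballots, Proposal B above Proposal C on 19.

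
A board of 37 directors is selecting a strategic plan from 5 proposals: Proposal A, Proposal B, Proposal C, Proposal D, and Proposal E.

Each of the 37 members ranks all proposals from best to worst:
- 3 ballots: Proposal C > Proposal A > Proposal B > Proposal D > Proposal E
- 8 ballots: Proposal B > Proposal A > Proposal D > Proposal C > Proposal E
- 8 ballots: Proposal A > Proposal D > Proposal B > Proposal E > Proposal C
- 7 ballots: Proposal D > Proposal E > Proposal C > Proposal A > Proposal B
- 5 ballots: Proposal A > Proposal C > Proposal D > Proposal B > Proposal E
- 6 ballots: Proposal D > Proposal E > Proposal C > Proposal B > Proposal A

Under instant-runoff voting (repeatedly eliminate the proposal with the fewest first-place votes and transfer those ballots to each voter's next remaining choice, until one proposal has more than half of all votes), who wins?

Round 1: Proposal A 13, Proposal B 8, Proposal C 3, Proposal D 13, Proposal E 0. Proposal E eliminated.
Round 2: Proposal A 13, Proposal B 8, Proposal C 3, Proposal D 13. Proposal C eliminated.
Round 3: Proposal A 16, Proposal B 8, Proposal D 13. Proposal B eliminated.
Round 4: Proposal A 24, Proposal D 13. Proposal A has a majority (≥19).

Proposal A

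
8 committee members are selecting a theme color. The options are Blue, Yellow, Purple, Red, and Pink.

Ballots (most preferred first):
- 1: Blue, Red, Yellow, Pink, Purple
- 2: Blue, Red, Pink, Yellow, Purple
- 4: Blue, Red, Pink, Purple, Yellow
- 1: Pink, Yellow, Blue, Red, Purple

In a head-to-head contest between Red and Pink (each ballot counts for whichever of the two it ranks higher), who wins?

Red is ranked above Pink on 7 ballots; Pink above Red on 1.

Red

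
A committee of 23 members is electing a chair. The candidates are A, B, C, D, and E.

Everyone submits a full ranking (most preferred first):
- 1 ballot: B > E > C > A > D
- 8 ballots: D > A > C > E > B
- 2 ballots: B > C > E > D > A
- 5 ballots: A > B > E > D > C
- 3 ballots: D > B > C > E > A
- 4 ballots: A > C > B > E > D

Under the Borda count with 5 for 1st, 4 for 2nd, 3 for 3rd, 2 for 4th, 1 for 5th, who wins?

A

A: 1×2 + 8×4 + 2×1 + 5×5 + 3×1 + 4×5 = 84
B: 1×5 + 8×1 + 2×5 + 5×4 + 3×4 + 4×3 = 67
C: 1×3 + 8×3 + 2×4 + 5×1 + 3×3 + 4×4 = 65
D: 1×1 + 8×5 + 2×2 + 5×2 + 3×5 + 4×1 = 74
E: 1×4 + 8×2 + 2×3 + 5×3 + 3×2 + 4×2 = 55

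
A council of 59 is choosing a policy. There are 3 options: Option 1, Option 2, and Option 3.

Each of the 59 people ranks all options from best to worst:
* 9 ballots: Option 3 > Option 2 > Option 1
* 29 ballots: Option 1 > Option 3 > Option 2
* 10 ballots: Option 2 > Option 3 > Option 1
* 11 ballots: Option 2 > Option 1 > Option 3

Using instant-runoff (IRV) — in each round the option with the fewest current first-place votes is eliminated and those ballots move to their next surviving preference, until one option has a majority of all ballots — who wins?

Round 1: Option 1 29, Option 2 21, Option 3 9. Option 3 eliminated.
Round 2: Option 1 29, Option 2 30. Option 2 has a majority (≥30).

Option 2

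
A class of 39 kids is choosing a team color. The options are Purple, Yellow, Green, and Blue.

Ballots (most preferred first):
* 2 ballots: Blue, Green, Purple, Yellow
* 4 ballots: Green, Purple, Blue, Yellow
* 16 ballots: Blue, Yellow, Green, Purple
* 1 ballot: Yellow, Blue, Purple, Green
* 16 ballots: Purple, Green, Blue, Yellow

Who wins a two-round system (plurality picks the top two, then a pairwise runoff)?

Round 1 first-place votes: Purple 16, Yellow 1, Green 4, Blue 18. Blue and Purple advance.
Runoff: Blue is ranked above Purple on 19 ballots, Purple above Blue on 20.

Purple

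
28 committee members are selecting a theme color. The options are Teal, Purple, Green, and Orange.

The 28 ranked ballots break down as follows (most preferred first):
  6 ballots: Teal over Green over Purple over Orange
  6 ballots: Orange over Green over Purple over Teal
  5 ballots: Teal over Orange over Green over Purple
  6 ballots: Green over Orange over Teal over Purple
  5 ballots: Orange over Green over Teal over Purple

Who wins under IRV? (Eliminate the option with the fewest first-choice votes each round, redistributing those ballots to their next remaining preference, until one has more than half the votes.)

Round 1: Teal 11, Purple 0, Green 6, Orange 11. Purple eliminated.
Round 2: Teal 11, Green 6, Orange 11. Green eliminated.
Round 3: Teal 11, Orange 17. Orange has a majority (≥15).

Orange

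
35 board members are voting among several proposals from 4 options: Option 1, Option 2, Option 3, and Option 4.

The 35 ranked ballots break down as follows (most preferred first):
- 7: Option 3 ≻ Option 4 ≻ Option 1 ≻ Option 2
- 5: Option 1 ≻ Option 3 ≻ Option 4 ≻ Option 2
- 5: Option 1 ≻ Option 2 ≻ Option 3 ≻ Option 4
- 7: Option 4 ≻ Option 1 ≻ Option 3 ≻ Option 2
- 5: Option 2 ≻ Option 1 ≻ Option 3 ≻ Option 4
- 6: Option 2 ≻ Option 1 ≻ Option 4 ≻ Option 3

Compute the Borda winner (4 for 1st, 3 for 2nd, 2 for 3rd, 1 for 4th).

Option 1

Option 1: 7×2 + 5×4 + 5×4 + 7×3 + 5×3 + 6×3 = 108
Option 2: 7×1 + 5×1 + 5×3 + 7×1 + 5×4 + 6×4 = 78
Option 3: 7×4 + 5×3 + 5×2 + 7×2 + 5×2 + 6×1 = 83
Option 4: 7×3 + 5×2 + 5×1 + 7×4 + 5×1 + 6×2 = 81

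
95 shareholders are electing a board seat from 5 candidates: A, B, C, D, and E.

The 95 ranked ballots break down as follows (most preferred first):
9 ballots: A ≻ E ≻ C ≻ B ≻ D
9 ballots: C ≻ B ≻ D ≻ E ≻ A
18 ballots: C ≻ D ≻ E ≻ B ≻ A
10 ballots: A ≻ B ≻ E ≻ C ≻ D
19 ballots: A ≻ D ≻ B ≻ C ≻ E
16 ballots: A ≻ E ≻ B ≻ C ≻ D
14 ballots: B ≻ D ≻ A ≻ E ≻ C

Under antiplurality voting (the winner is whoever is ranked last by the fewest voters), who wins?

Last-place votes: A 27, B 0, C 14, D 35, E 19.

B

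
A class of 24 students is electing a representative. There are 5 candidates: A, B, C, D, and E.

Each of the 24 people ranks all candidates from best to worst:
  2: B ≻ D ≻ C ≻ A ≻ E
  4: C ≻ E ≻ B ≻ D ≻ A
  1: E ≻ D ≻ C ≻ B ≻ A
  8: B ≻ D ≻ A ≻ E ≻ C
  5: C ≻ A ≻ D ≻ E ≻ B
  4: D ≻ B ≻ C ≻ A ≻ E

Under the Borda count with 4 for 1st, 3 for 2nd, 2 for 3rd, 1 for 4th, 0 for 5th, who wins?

D

A: 2×1 + 4×0 + 1×0 + 8×2 + 5×3 + 4×1 = 37
B: 2×4 + 4×2 + 1×1 + 8×4 + 5×0 + 4×3 = 61
C: 2×2 + 4×4 + 1×2 + 8×0 + 5×4 + 4×2 = 50
D: 2×3 + 4×1 + 1×3 + 8×3 + 5×2 + 4×4 = 63
E: 2×0 + 4×3 + 1×4 + 8×1 + 5×1 + 4×0 = 29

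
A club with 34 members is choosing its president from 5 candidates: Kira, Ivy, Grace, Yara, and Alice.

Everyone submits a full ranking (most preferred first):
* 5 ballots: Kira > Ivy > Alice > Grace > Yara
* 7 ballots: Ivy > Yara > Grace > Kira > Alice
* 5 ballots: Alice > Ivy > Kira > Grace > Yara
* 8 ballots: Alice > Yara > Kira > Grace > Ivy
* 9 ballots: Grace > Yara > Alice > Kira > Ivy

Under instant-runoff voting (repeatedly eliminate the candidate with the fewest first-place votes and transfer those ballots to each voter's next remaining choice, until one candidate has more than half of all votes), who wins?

Round 1: Kira 5, Ivy 7, Grace 9, Yara 0, Alice 13. Yara eliminated.
Round 2: Kira 5, Ivy 7, Grace 9, Alice 13. Kira eliminated.
Round 3: Ivy 12, Grace 9, Alice 13. Grace eliminated.
Round 4: Ivy 12, Alice 22. Alice has a majority (≥18).

Alice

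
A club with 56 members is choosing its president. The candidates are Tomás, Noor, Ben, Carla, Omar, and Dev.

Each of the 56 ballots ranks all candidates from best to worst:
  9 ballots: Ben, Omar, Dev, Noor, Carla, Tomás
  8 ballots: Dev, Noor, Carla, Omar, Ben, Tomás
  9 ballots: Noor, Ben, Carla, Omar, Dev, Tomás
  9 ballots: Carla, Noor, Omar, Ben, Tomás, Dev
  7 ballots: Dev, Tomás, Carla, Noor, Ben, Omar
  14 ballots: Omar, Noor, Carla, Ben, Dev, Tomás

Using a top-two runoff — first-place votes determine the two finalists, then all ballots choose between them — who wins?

Round 1 first-place votes: Tomás 0, Noor 9, Ben 9, Carla 9, Omar 14, Dev 15. Dev and Omar advance.
Runoff: Dev is ranked above Omar on 15 ballots, Omar above Dev on 41.

Omar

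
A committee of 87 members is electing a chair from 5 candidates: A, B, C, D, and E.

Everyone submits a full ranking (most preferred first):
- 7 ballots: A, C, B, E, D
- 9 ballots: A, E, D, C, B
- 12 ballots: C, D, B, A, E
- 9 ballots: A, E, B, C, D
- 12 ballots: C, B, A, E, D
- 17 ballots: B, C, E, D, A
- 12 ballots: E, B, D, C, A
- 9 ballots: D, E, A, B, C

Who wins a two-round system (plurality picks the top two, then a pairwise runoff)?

C

Round 1 first-place votes: A 25, B 17, C 24, D 9, E 12. A and C advance.
Runoff: A is ranked above C on 34 ballots, C above A on 53.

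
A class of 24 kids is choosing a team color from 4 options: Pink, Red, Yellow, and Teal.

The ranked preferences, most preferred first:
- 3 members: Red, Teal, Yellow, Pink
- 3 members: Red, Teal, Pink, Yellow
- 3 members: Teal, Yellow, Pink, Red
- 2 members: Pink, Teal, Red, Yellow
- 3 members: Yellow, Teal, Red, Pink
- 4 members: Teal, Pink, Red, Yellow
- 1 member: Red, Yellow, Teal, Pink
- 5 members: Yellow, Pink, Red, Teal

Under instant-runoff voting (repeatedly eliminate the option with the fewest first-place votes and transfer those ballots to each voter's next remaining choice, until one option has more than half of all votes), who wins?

Teal

Round 1: Pink 2, Red 7, Yellow 8, Teal 7. Pink eliminated.
Round 2: Red 7, Yellow 8, Teal 9. Red eliminated.
Round 3: Yellow 9, Teal 15. Teal has a majority (≥13).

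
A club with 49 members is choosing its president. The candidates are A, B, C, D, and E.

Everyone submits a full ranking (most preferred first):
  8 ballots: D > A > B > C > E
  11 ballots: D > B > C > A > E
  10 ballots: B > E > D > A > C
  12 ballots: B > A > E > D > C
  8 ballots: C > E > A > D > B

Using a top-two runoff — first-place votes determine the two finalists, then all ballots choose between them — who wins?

Round 1 first-place votes: A 0, B 22, C 8, D 19, E 0. B and D advance.
Runoff: B is ranked above D on 22 ballots, D above B on 27.

D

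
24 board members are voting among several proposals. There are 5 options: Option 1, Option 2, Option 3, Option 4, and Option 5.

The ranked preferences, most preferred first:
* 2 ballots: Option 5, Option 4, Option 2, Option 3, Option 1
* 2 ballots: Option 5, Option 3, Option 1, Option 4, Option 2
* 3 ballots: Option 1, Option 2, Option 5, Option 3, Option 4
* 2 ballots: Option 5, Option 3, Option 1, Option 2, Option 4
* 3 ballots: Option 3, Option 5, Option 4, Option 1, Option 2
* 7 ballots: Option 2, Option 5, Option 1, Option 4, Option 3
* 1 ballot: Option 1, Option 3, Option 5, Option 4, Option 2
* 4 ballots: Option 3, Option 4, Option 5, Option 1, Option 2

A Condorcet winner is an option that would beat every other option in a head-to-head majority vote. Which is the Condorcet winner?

Option 5

Option 5 vs Option 1: 20–4
Option 5 vs Option 2: 14–10
Option 5 vs Option 3: 16–8
Option 5 vs Option 4: 20–4
Option 5 beats every other option.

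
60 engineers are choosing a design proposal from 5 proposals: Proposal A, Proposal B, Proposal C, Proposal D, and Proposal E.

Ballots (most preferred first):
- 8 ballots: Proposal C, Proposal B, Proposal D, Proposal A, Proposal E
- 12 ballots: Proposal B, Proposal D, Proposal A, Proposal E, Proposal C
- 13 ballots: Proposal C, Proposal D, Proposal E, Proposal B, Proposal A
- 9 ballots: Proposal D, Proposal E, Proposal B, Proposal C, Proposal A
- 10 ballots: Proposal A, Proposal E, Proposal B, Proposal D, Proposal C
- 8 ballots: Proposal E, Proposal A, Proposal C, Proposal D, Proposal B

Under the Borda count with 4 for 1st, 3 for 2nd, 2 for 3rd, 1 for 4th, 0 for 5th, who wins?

Proposal A: 8×1 + 12×2 + 13×0 + 9×0 + 10×4 + 8×3 = 96
Proposal B: 8×3 + 12×4 + 13×1 + 9×2 + 10×2 + 8×0 = 123
Proposal C: 8×4 + 12×0 + 13×4 + 9×1 + 10×0 + 8×2 = 109
Proposal D: 8×2 + 12×3 + 13×3 + 9×4 + 10×1 + 8×1 = 145
Proposal E: 8×0 + 12×1 + 13×2 + 9×3 + 10×3 + 8×4 = 127

Proposal D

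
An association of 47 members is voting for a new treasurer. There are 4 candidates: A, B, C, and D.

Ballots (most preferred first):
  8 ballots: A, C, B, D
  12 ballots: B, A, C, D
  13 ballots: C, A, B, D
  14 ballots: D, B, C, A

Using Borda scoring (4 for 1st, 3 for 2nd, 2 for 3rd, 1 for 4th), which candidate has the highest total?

B

A: 8×4 + 12×3 + 13×3 + 14×1 = 121
B: 8×2 + 12×4 + 13×2 + 14×3 = 132
C: 8×3 + 12×2 + 13×4 + 14×2 = 128
D: 8×1 + 12×1 + 13×1 + 14×4 = 89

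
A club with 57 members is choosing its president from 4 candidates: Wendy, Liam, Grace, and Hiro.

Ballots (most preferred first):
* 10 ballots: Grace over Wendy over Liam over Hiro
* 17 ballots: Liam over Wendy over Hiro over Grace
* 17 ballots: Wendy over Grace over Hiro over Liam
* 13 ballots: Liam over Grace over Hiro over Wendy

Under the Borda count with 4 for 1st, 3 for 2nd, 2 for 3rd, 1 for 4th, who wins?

Wendy

Wendy: 10×3 + 17×3 + 17×4 + 13×1 = 162
Liam: 10×2 + 17×4 + 17×1 + 13×4 = 157
Grace: 10×4 + 17×1 + 17×3 + 13×3 = 147
Hiro: 10×1 + 17×2 + 17×2 + 13×2 = 104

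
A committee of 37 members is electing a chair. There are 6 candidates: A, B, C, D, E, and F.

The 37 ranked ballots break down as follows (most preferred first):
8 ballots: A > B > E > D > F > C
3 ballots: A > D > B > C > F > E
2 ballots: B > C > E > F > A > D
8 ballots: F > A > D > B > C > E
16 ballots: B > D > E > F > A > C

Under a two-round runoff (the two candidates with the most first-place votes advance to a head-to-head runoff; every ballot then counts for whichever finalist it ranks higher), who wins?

Round 1 first-place votes: A 11, B 18, C 0, D 0, E 0, F 8. B and A advance.
Runoff: B is ranked above A on 18 ballots, A above B on 19.

A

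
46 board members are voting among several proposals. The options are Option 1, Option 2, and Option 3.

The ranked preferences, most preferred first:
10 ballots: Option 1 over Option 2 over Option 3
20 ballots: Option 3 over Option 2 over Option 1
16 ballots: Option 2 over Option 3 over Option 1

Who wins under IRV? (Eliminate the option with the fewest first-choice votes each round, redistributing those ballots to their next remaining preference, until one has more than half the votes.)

Option 2

Round 1: Option 1 10, Option 2 16, Option 3 20. Option 1 eliminated.
Round 2: Option 2 26, Option 3 20. Option 2 has a majority (≥24).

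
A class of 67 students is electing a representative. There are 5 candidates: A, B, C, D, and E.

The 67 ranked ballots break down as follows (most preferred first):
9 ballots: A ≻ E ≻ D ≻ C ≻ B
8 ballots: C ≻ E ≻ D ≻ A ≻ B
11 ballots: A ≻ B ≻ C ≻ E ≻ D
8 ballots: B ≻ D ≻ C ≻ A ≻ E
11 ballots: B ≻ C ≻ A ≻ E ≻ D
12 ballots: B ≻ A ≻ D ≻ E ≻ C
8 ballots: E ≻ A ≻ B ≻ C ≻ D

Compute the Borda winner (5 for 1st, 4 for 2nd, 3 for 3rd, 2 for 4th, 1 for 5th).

A: 9×5 + 8×2 + 11×5 + 8×2 + 11×3 + 12×4 + 8×4 = 245
B: 9×1 + 8×1 + 11×4 + 8×5 + 11×5 + 12×5 + 8×3 = 240
C: 9×2 + 8×5 + 11×3 + 8×3 + 11×4 + 12×1 + 8×2 = 187
D: 9×3 + 8×3 + 11×1 + 8×4 + 11×1 + 12×3 + 8×1 = 149
E: 9×4 + 8×4 + 11×2 + 8×1 + 11×2 + 12×2 + 8×5 = 184

A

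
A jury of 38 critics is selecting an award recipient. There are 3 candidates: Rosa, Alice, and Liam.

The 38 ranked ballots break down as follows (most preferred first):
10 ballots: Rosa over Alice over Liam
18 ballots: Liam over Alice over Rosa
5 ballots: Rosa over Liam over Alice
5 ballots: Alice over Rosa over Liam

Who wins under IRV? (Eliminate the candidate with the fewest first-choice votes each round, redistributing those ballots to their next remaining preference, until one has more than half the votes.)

Round 1: Rosa 15, Alice 5, Liam 18. Alice eliminated.
Round 2: Rosa 20, Liam 18. Rosa has a majority (≥20).

Rosa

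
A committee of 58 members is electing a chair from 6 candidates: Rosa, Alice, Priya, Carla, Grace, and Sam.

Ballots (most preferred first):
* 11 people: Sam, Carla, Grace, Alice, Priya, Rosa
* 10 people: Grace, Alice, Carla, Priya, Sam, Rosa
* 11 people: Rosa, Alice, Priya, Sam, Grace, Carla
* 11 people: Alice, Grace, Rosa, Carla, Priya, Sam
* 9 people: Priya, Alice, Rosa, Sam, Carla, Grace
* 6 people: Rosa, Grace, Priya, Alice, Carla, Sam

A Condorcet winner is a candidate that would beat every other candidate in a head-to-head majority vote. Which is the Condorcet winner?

Alice vs Rosa: 41–17
Alice vs Priya: 43–15
Alice vs Carla: 47–11
Alice vs Grace: 31–27
Alice vs Sam: 47–11
Alice beats every other candidate.

Alice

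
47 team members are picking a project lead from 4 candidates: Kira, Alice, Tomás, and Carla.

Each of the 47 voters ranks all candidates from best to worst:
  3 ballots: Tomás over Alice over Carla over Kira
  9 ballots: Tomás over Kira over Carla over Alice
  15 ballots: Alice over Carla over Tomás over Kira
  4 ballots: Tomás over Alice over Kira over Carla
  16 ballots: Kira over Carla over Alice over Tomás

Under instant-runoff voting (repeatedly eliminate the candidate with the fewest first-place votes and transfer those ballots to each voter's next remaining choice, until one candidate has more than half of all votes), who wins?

Round 1: Kira 16, Alice 15, Tomás 16, Carla 0. Carla eliminated.
Round 2: Kira 16, Alice 15, Tomás 16. Alice eliminated.
Round 3: Kira 16, Tomás 31. Tomás has a majority (≥24).

Tomás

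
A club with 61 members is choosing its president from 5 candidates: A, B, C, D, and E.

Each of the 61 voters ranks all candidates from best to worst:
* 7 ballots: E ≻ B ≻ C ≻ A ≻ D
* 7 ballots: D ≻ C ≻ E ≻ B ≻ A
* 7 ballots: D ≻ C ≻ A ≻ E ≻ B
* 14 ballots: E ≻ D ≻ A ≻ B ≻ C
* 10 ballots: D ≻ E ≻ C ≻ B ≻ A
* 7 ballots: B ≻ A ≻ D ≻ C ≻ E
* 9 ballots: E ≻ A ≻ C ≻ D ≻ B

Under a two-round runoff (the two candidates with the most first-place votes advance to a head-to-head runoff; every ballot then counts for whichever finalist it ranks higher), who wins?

D

Round 1 first-place votes: A 0, B 7, C 0, D 24, E 30. E and D advance.
Runoff: E is ranked above D on 30 ballots, D above E on 31.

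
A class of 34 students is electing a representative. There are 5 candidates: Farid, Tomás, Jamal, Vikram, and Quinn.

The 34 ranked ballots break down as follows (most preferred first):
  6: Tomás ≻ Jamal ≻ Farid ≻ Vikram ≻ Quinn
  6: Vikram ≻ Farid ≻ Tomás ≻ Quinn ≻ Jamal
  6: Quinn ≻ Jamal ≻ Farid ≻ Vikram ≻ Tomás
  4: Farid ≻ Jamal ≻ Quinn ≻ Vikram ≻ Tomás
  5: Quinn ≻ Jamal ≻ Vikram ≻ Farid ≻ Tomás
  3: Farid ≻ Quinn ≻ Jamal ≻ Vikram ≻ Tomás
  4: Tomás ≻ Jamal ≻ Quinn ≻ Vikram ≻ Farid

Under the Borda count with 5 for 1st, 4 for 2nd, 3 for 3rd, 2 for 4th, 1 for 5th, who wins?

Farid: 6×3 + 6×4 + 6×3 + 4×5 + 5×2 + 3×5 + 4×1 = 109
Tomás: 6×5 + 6×3 + 6×1 + 4×1 + 5×1 + 3×1 + 4×5 = 86
Jamal: 6×4 + 6×1 + 6×4 + 4×4 + 5×4 + 3×3 + 4×4 = 115
Vikram: 6×2 + 6×5 + 6×2 + 4×2 + 5×3 + 3×2 + 4×2 = 91
Quinn: 6×1 + 6×2 + 6×5 + 4×3 + 5×5 + 3×4 + 4×3 = 109

Jamal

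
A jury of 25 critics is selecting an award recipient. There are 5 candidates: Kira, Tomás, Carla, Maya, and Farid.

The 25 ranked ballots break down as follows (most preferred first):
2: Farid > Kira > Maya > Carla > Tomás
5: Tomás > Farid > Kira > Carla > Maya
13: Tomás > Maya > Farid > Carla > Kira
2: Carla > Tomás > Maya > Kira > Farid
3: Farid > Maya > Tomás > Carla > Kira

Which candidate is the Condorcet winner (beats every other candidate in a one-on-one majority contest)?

Tomás vs Kira: 23–2
Tomás vs Carla: 21–4
Tomás vs Maya: 20–5
Tomás vs Farid: 20–5
Tomás beats every other candidate.

Tomás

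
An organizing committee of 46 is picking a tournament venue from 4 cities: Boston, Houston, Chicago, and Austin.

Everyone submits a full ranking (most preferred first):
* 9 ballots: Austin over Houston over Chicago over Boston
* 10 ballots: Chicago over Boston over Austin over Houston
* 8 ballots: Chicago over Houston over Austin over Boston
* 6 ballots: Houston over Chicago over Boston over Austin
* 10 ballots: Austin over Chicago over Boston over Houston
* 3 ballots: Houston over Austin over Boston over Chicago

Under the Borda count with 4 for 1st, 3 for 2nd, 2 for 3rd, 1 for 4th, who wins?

Boston: 9×1 + 10×3 + 8×1 + 6×2 + 10×2 + 3×2 = 85
Houston: 9×3 + 10×1 + 8×3 + 6×4 + 10×1 + 3×4 = 107
Chicago: 9×2 + 10×4 + 8×4 + 6×3 + 10×3 + 3×1 = 141
Austin: 9×4 + 10×2 + 8×2 + 6×1 + 10×4 + 3×3 = 127

Chicago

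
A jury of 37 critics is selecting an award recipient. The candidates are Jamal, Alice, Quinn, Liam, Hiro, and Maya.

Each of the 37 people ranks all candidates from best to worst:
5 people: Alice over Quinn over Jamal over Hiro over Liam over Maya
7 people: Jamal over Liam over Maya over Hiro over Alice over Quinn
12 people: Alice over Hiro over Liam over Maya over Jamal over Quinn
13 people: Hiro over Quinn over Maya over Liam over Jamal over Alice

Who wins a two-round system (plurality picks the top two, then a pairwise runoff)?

Round 1 first-place votes: Jamal 7, Alice 17, Quinn 0, Liam 0, Hiro 13, Maya 0. Alice and Hiro advance.
Runoff: Alice is ranked above Hiro on 17 ballots, Hiro above Alice on 20.

Hiro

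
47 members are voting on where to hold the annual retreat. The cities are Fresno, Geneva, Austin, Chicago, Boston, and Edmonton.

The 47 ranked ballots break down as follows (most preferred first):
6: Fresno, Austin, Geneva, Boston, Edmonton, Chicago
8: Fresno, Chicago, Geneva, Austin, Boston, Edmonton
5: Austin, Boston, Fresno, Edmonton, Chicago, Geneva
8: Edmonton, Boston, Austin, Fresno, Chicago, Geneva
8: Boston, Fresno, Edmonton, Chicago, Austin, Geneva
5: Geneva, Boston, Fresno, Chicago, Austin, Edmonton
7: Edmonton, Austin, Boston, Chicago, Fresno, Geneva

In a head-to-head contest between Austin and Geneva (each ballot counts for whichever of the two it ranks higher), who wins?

Austin

Austin is ranked above Geneva on 34 ballots; Geneva above Austin on 13.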